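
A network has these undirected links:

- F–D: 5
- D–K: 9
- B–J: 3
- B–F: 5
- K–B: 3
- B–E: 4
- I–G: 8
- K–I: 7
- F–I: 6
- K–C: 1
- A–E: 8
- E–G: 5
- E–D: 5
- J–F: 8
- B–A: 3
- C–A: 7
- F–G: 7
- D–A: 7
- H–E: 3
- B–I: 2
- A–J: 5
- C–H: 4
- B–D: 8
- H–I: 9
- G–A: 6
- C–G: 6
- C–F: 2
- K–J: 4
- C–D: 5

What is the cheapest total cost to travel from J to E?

Settle nodes by increasing distance from J:
J: 0
B: 3  (via J)
K: 4  (via J)
A: 5  (via J)
C: 5  (via K)
I: 5  (via B)
E: 7  (via B)
Shortest route: J–B–E = 7.

7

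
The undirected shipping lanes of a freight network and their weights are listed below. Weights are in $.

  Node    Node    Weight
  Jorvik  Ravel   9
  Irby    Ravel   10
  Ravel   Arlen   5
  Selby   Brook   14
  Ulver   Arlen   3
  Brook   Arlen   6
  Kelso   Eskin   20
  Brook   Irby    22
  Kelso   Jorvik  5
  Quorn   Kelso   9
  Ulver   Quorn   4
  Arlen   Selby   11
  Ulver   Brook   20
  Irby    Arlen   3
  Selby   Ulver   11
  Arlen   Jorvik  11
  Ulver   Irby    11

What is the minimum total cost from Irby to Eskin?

Enumerating some paths:
Irby - Arlen - Ravel - Jorvik - Kelso - Eskin: 3+5+9+5+20 = 42
Irby - Ravel - Jorvik - Kelso - Eskin: 10+9+5+20 = 44
Irby - Arlen - Ulver - Quorn - Kelso - Eskin: 3+3+4+9+20 = 39
Irby - Ulver - Quorn - Kelso - Eskin: 11+4+9+20 = 44
Cheapest is Irby - Arlen - Ulver - Quorn - Kelso - Eskin at $39.

$39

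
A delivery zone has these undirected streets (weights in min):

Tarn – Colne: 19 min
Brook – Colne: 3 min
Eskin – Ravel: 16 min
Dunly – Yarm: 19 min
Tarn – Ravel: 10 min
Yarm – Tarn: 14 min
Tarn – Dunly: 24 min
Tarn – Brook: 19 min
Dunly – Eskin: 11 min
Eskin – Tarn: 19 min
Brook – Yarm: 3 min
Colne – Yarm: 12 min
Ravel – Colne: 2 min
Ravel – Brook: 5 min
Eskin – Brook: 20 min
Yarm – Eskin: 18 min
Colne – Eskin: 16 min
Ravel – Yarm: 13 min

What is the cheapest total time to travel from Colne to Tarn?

Settle nodes by increasing distance from Colne:
Colne: 0
Ravel: 2  (via Colne)
Brook: 3  (via Colne)
Yarm: 6  (via Brook)
Tarn: 12  (via Ravel)
Shortest route: Colne → Ravel → Tarn = 12 min.

12 min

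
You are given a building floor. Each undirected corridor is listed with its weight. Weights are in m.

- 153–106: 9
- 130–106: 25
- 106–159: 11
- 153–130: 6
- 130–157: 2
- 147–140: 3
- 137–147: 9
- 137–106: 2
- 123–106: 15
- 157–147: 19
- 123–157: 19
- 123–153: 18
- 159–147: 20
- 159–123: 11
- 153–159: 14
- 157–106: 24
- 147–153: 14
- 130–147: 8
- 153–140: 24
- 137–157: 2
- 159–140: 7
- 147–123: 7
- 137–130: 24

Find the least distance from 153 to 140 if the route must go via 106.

Shortest 153→106: 153–106 = 9
Best 106 to 140: 106–137–147–140 costing 14
Total via 106: 9 + 14 = 23 m.

23 m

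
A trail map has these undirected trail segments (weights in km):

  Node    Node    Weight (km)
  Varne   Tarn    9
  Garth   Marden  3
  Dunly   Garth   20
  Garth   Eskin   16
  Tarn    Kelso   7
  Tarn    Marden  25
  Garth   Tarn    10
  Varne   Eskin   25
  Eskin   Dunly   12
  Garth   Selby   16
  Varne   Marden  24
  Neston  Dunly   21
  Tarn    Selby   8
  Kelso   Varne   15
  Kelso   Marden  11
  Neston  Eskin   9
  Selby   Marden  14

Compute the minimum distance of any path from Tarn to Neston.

Enumerating some paths:
Tarn–Garth–Eskin–Neston: 10+16+9 = 35
Tarn–Varne–Eskin–Neston: 9+25+9 = 43
Tarn–Selby–Garth–Eskin–Neston: 8+16+16+9 = 49
Tarn–Kelso–Marden–Garth–Eskin–Neston: 7+11+3+16+9 = 46
The minimum is 35 km via Tarn–Garth–Eskin–Neston.

35 km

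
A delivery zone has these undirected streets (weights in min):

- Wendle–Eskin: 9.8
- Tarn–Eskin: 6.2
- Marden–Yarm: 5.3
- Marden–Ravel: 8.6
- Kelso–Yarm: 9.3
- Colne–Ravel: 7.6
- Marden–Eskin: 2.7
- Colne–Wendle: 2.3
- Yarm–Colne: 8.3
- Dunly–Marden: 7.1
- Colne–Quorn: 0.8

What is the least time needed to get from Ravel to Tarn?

17.5 min

Running Dijkstra from Ravel:
Ravel: 0
Colne: 7.6  (via Ravel)
Quorn: 8.4  (via Colne)
Marden: 8.6  (via Ravel)
Wendle: 9.9  (via Colne)
Eskin: 11.3  (via Marden)
Yarm: 13.9  (via Marden)
Dunly: 15.7  (via Marden)
Tarn: 17.5  (via Eskin)
Shortest route: Ravel → Marden → Eskin → Tarn = 17.5 min.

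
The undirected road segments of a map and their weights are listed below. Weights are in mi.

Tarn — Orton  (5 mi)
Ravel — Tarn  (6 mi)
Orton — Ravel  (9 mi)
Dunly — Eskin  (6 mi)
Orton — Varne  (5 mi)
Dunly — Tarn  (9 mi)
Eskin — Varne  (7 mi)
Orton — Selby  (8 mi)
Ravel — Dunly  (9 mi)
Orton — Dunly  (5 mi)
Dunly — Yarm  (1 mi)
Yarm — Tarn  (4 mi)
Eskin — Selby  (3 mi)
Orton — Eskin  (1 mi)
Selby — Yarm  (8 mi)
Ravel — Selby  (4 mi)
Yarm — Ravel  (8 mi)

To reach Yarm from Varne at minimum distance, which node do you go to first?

Orton

Candidate routes:
Varne - Orton - Dunly - Yarm: 5+5+1 = 11
Varne - Orton - Tarn - Yarm: 5+5+4 = 14
Varne - Orton - Eskin - Dunly - Yarm: 5+1+6+1 = 13
Varne - Eskin - Dunly - Yarm: 7+6+1 = 14
Cheapest is Varne - Orton - Dunly - Yarm at 11 mi.
So from Varne the first move is to Orton.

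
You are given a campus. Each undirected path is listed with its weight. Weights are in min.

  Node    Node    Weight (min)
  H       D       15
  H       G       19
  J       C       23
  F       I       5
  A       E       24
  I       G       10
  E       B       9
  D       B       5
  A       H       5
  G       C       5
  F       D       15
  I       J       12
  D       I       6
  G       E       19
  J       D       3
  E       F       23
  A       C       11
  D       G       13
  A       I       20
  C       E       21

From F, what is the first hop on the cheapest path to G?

Candidate routes:
F–I–G: 5+10 = 15
F–I–D–G: 5+6+13 = 24
Cheapest is F–I–G at 15 min.
So from F the first move is to I.

I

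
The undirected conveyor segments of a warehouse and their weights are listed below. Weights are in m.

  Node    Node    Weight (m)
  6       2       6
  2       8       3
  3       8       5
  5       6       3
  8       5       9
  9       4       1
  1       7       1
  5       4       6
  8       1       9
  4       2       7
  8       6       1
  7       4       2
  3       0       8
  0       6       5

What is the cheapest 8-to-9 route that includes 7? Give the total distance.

Shortest 8→7: 8 → 1 → 7 = 10
Best 7 to 9: 7 → 4 → 9 costing 3
Total via 7: 10 + 3 = 13 m.

13 m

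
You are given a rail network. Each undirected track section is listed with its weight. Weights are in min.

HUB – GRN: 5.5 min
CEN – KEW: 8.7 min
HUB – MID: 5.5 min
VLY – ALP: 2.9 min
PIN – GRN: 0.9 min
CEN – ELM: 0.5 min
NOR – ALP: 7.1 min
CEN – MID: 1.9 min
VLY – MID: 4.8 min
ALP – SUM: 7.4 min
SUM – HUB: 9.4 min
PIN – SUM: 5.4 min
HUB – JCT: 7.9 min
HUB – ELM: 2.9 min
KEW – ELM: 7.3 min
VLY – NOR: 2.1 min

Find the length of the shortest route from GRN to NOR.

Enumerating some paths:
GRN - HUB - ELM - CEN - MID - VLY - NOR: 5.5+2.9+0.5+1.9+4.8+2.1 = 17.7
GRN - HUB - MID - VLY - NOR: 5.5+5.5+4.8+2.1 = 17.9
GRN - PIN - SUM - ALP - NOR: 0.9+5.4+7.4+7.1 = 20.8
GRN - PIN - SUM - ALP - VLY - NOR: 0.9+5.4+7.4+2.9+2.1 = 18.7
The minimum is 17.7 min via GRN - HUB - ELM - CEN - MID - VLY - NOR.

17.7 min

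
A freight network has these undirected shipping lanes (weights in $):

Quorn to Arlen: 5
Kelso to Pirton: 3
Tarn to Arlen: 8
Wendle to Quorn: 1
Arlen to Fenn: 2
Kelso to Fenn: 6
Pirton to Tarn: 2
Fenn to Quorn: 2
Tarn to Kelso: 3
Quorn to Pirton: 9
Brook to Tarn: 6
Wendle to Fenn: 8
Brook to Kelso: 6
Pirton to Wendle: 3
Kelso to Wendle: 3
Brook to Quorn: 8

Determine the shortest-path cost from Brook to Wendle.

Compare a few routes:
Brook–Tarn–Kelso–Wendle: 6+3+3 = 12
Brook–Kelso–Wendle: 6+3 = 9
Brook–Tarn–Pirton–Wendle: 6+2+3 = 11
The minimum is $9 via Brook–Kelso–Wendle.

$9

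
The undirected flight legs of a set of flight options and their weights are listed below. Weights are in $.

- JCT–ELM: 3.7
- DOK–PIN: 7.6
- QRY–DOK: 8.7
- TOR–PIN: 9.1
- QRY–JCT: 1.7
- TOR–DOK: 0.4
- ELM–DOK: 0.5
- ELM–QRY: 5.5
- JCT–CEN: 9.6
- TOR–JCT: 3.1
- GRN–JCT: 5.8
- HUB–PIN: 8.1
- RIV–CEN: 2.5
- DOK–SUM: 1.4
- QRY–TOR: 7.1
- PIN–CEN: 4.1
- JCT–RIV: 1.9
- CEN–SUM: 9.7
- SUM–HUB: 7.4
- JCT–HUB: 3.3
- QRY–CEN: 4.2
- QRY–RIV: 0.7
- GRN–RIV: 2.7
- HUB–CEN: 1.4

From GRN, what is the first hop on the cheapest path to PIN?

RIV

Candidate routes:
GRN → RIV → JCT → HUB → CEN → PIN: 2.7+1.9+3.3+1.4+4.1 = 13.4
GRN → RIV → CEN → PIN: 2.7+2.5+4.1 = 9.3
GRN → RIV → QRY → CEN → PIN: 2.7+0.7+4.2+4.1 = 11.7
GRN → RIV → QRY → JCT → HUB → CEN → PIN: 2.7+0.7+1.7+3.3+1.4+4.1 = 13.9
Cheapest is GRN → RIV → CEN → PIN at $9.3.
So from GRN the first move is to RIV.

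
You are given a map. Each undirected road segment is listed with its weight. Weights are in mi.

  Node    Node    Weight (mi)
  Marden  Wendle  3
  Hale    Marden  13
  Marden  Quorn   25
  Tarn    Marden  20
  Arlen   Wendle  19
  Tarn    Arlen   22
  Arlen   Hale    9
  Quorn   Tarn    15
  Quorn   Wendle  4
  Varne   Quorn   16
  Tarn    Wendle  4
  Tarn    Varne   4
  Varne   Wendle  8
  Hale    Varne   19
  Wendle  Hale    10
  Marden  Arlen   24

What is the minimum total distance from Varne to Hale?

18 mi

Shortest distances from Varne:
Varne: 0
Tarn: 4  (via Varne)
Wendle: 8  (via Varne)
Marden: 11  (via Wendle)
Quorn: 12  (via Wendle)
Hale: 18  (via Wendle)
Shortest route: Varne → Wendle → Hale = 18 mi.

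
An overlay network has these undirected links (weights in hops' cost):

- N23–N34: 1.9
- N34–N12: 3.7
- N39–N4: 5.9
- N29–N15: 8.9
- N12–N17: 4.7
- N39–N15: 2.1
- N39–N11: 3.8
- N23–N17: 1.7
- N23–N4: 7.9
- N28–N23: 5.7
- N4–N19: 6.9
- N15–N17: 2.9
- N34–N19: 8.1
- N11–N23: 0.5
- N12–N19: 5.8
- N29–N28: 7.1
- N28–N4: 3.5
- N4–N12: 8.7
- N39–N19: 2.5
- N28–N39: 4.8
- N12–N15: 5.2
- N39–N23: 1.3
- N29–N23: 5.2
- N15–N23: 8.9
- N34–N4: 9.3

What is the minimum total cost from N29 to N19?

9 hops' cost

Enumerating some paths:
N29 - N15 - N39 - N19: 8.9+2.1+2.5 = 13.5
N29 - N23 - N11 - N39 - N19: 5.2+0.5+3.8+2.5 = 12
N29 - N23 - N39 - N19: 5.2+1.3+2.5 = 9
Cheapest is N29 - N23 - N39 - N19 at 9 hops' cost.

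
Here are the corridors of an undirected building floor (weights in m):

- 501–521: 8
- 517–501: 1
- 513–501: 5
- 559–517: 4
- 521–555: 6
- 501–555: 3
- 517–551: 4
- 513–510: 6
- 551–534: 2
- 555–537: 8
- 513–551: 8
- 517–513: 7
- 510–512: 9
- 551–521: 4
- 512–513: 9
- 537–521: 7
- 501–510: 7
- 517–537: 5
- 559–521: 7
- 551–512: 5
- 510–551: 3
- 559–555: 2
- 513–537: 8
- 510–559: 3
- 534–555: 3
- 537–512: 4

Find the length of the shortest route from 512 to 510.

Settle nodes by increasing distance from 512:
512: 0
537: 4  (via 512)
551: 5  (via 512)
534: 7  (via 551)
510: 8  (via 551)
Shortest route: 512–551–510 = 8 m.

8 m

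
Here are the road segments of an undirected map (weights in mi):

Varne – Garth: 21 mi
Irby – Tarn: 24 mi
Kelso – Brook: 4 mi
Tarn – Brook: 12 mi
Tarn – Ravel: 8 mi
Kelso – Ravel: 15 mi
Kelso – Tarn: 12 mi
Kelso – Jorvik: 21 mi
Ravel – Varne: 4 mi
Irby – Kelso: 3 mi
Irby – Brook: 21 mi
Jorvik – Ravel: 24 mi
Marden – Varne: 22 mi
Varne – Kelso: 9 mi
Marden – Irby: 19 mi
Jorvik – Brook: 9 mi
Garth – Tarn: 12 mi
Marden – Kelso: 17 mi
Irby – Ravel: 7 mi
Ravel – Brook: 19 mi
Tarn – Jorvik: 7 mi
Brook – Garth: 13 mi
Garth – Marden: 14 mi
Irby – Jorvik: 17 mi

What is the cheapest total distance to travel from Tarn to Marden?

Running Dijkstra from Tarn:
Tarn: 0
Jorvik: 7  (via Tarn)
Ravel: 8  (via Tarn)
Brook: 12  (via Tarn)
Garth: 12  (via Tarn)
Kelso: 12  (via Tarn)
Varne: 12  (via Ravel)
Irby: 15  (via Ravel)
Marden: 26  (via Garth)
Shortest route: Tarn → Garth → Marden = 26 mi.

26 mi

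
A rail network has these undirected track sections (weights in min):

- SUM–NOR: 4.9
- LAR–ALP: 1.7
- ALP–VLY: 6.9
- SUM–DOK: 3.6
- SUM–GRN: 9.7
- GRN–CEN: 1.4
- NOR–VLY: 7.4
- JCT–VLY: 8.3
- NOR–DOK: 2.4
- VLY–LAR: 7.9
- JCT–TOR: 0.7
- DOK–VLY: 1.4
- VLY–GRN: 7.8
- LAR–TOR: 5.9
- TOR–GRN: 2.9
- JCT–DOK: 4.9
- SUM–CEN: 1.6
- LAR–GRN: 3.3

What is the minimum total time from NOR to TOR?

8 min

Candidate routes:
NOR - SUM - CEN - GRN - TOR: 4.9+1.6+1.4+2.9 = 10.8
NOR - DOK - JCT - TOR: 2.4+4.9+0.7 = 8
Cheapest is NOR - DOK - JCT - TOR at 8 min.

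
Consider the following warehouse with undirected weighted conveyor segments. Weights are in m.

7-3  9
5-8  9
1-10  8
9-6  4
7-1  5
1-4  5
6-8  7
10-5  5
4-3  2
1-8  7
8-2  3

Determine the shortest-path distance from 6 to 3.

21 m

Running Dijkstra from 6:
6: 0
9: 4  (via 6)
8: 7  (via 6)
2: 10  (via 8)
1: 14  (via 8)
5: 16  (via 8)
4: 19  (via 1)
7: 19  (via 1)
3: 21  (via 4)
Shortest route: 6 → 8 → 1 → 4 → 3 = 21 m.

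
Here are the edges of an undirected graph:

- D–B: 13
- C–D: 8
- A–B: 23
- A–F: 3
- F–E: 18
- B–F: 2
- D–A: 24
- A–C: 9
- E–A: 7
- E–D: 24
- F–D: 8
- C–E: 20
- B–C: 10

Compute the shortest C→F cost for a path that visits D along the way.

16

Shortest C→D: C–D = 8
Shortest D→F: D–F = 8
Total via D: 8 + 8 = 16.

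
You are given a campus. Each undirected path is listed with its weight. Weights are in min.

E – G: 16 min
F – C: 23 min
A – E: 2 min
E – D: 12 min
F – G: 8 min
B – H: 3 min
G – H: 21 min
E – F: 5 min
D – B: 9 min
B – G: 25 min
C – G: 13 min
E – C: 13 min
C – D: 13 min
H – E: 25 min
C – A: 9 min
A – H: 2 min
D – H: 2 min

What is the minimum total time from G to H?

Enumerating some paths:
G - F - E - A - H: 8+5+2+2 = 17
G - E - A - H: 16+2+2 = 20
G - H: 21 = 21
The minimum is 17 min via G - F - E - A - H.

17 min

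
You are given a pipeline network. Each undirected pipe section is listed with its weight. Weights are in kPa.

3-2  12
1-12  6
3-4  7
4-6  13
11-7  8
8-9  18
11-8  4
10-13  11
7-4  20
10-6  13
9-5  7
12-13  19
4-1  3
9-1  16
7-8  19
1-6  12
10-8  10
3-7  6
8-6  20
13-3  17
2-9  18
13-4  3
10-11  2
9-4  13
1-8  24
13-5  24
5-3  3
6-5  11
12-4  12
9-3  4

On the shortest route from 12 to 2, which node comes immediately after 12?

Candidate routes:
12–4–3–2: 12+7+12 = 31
12–1–4–3–9–2: 6+3+7+4+18 = 38
12–1–4–3–2: 6+3+7+12 = 28
12–1–4–9–3–2: 6+3+13+4+12 = 38
The minimum is 28 kPa via 12–1–4–3–2.
So from 12 the first move is to 1.

1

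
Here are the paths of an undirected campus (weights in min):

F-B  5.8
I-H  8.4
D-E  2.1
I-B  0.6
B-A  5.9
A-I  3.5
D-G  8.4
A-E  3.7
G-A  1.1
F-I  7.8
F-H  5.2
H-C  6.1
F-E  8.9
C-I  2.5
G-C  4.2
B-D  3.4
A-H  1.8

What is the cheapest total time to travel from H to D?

7.6 min

Running Dijkstra from H:
H: 0
A: 1.8  (via H)
G: 2.9  (via A)
F: 5.2  (via H)
I: 5.3  (via A)
E: 5.5  (via A)
B: 5.9  (via I)
C: 6.1  (via H)
D: 7.6  (via E)
Shortest route: H–A–E–D = 7.6 min.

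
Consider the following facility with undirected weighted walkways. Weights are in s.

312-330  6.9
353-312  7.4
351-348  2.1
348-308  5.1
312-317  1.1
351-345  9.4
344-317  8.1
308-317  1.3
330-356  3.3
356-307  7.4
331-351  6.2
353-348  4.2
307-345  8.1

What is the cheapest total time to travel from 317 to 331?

Shortest distances from 317:
317: 0
312: 1.1  (via 317)
308: 1.3  (via 317)
348: 6.4  (via 308)
330: 8  (via 312)
344: 8.1  (via 317)
351: 8.5  (via 348)
353: 8.5  (via 312)
356: 11.3  (via 330)
331: 14.7  (via 351)
Shortest route: 317 → 308 → 348 → 351 → 331 = 14.7 s.

14.7 s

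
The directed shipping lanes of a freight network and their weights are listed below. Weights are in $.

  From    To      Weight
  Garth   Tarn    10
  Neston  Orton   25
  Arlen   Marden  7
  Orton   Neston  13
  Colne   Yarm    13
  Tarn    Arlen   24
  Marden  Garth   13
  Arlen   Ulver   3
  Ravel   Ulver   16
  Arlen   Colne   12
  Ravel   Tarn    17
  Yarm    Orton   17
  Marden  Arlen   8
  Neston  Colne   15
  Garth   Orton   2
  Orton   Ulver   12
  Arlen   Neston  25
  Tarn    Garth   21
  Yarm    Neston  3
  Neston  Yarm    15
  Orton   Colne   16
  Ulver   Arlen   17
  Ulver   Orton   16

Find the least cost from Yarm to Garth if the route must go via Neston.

Best Yarm to Neston: Yarm–Neston costing 3
Shortest Neston→Garth: Neston–Orton–Ulver–Arlen–Marden–Garth = 74
Total via Neston: 3 + 74 = $77.

$77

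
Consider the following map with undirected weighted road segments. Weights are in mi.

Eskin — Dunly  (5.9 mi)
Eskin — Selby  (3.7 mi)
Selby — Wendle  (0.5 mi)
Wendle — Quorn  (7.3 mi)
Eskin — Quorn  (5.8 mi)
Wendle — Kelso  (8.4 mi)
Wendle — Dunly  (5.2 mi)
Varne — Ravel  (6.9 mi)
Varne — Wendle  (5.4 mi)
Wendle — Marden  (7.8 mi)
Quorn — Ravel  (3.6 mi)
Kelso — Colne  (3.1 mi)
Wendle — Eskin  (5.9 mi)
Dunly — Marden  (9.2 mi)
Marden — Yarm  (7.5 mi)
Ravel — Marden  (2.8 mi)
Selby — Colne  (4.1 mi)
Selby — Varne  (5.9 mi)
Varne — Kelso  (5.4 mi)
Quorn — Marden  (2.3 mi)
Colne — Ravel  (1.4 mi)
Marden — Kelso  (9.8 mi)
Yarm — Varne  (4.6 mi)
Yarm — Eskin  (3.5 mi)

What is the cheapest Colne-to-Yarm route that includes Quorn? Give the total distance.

14.3 mi

Shortest Colne→Quorn: Colne → Ravel → Quorn = 5
Shortest Quorn→Yarm: Quorn → Eskin → Yarm = 9.3
Total via Quorn: 5 + 9.3 = 14.3 mi.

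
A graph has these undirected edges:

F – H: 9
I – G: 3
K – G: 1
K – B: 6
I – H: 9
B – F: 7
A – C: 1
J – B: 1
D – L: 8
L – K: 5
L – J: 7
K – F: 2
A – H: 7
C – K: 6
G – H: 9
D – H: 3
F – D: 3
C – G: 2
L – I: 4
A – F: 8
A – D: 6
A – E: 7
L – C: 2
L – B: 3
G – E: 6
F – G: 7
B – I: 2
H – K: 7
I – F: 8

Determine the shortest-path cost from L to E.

Shortest distances from L:
L: 0
C: 2  (via L)
A: 3  (via C)
B: 3  (via L)
G: 4  (via C)
I: 4  (via L)
J: 4  (via B)
K: 5  (via L)
F: 7  (via K)
D: 8  (via L)
E: 10  (via A)
Shortest route: L → C → A → E = 10.

10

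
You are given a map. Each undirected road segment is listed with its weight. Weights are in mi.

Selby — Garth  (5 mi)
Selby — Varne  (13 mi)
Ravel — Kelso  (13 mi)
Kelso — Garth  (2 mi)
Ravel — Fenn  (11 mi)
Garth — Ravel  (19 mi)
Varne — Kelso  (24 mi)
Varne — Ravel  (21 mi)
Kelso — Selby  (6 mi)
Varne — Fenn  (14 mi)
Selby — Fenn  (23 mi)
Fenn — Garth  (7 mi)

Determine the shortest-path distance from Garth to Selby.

Enumerating some paths:
Garth → Kelso → Selby: 2+6 = 8
Garth → Selby: 5 = 5
Cheapest is Garth → Selby at 5 mi.

5 mi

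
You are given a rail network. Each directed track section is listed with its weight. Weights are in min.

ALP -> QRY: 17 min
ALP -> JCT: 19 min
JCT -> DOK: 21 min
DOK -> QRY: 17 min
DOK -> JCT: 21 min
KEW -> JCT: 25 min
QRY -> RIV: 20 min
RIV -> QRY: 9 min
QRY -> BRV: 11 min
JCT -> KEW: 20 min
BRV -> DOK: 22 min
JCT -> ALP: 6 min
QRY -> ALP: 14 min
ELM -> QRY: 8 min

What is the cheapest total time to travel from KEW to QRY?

Compare a few routes:
KEW → JCT → DOK → QRY: 25+21+17 = 63
KEW → JCT → ALP → QRY: 25+6+17 = 48
The minimum is 48 min via KEW → JCT → ALP → QRY.

48 min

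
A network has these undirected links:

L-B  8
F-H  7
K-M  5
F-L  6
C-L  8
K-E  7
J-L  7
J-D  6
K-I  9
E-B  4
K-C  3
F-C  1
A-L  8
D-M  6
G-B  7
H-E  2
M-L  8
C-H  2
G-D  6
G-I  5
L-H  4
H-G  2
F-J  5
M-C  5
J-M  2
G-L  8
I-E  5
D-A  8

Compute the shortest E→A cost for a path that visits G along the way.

18

Best E to G: E–H–G costing 4
Best G to A: G–D–A costing 14
Total via G: 4 + 14 = 18.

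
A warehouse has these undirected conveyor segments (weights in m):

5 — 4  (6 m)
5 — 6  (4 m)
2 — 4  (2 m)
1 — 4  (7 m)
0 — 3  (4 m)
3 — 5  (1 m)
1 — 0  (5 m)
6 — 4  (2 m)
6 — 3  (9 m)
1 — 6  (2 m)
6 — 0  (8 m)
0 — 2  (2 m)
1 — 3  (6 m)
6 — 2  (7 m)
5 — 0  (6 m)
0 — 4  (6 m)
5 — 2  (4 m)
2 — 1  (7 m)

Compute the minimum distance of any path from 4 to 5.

6 m

Candidate routes:
4 - 5: 6 = 6
4 - 2 - 0 - 3 - 5: 2+2+4+1 = 9
4 - 6 - 1 - 3 - 5: 2+2+6+1 = 11
4 - 2 - 0 - 5: 2+2+6 = 10
Cheapest is 4 - 5 at 6 m.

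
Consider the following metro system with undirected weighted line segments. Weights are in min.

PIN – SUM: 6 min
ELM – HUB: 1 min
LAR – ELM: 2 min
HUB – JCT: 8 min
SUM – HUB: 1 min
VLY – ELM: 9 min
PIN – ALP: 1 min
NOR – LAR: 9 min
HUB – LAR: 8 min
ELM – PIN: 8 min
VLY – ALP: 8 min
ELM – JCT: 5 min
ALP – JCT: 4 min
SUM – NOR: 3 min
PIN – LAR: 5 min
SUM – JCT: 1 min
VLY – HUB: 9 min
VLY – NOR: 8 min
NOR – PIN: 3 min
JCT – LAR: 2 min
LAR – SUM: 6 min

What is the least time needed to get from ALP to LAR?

6 min

Shortest distances from ALP:
ALP: 0
PIN: 1  (via ALP)
JCT: 4  (via ALP)
NOR: 4  (via PIN)
SUM: 5  (via JCT)
LAR: 6  (via PIN)
Shortest route: ALP → PIN → LAR = 6 min.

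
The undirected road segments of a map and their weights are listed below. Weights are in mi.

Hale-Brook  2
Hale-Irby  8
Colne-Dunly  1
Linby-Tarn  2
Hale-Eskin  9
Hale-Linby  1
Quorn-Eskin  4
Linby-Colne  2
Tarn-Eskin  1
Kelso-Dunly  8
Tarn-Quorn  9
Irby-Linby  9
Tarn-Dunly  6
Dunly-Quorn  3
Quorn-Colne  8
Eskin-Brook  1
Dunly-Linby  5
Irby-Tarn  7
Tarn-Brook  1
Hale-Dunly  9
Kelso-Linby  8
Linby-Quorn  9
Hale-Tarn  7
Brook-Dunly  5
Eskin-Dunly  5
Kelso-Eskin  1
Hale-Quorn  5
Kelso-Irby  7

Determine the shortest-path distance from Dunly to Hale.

4 mi

Running Dijkstra from Dunly:
Dunly: 0
Colne: 1  (via Dunly)
Linby: 3  (via Colne)
Quorn: 3  (via Dunly)
Hale: 4  (via Linby)
Shortest route: Dunly–Colne–Linby–Hale = 4 mi.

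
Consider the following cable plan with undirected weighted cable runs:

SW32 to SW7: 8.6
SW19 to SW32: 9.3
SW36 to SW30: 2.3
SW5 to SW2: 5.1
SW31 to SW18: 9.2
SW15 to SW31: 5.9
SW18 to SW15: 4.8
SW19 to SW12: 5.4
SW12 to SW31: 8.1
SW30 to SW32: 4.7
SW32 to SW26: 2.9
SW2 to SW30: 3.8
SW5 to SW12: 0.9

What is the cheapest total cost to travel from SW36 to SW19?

16.3

Compare a few routes:
SW36 - SW30 - SW2 - SW5 - SW12 - SW19: 2.3+3.8+5.1+0.9+5.4 = 17.5
SW36 - SW30 - SW32 - SW19: 2.3+4.7+9.3 = 16.3
The minimum is 16.3 via SW36 - SW30 - SW32 - SW19.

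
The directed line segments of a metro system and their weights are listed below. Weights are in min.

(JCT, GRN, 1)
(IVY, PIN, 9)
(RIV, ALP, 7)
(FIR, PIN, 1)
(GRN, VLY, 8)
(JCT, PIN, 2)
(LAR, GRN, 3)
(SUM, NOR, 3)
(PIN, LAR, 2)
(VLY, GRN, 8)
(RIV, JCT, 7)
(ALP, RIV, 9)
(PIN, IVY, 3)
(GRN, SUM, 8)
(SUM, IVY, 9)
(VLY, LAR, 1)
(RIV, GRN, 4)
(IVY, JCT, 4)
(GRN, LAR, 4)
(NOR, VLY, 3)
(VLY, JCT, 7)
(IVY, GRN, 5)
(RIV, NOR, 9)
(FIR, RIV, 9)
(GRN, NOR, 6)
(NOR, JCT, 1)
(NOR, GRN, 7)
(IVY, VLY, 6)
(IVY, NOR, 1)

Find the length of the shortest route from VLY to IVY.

12 min

Running Dijkstra from VLY:
VLY: 0
LAR: 1  (via VLY)
GRN: 4  (via LAR)
JCT: 7  (via VLY)
PIN: 9  (via JCT)
NOR: 10  (via GRN)
IVY: 12  (via PIN)
Shortest route: VLY–JCT–PIN–IVY = 12 min.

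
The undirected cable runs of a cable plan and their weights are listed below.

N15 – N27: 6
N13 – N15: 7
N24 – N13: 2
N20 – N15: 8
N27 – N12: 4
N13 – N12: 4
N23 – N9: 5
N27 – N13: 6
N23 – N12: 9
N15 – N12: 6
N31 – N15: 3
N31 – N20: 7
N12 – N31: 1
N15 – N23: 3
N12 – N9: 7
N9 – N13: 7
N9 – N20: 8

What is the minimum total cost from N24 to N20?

14

Compare a few routes:
N24 → N13 → N9 → N20: 2+7+8 = 17
N24 → N13 → N12 → N31 → N20: 2+4+1+7 = 14
Cheapest is N24 → N13 → N12 → N31 → N20 at 14.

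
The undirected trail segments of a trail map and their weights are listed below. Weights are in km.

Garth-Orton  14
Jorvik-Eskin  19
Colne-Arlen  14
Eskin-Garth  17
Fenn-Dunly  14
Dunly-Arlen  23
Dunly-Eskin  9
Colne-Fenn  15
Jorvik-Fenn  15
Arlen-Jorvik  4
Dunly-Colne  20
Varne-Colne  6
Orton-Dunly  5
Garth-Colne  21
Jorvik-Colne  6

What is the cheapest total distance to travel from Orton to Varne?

Running Dijkstra from Orton:
Orton: 0
Dunly: 5  (via Orton)
Garth: 14  (via Orton)
Eskin: 14  (via Dunly)
Fenn: 19  (via Dunly)
Colne: 25  (via Dunly)
Arlen: 28  (via Dunly)
Varne: 31  (via Colne)
Shortest route: Orton → Dunly → Colne → Varne = 31 km.

31 km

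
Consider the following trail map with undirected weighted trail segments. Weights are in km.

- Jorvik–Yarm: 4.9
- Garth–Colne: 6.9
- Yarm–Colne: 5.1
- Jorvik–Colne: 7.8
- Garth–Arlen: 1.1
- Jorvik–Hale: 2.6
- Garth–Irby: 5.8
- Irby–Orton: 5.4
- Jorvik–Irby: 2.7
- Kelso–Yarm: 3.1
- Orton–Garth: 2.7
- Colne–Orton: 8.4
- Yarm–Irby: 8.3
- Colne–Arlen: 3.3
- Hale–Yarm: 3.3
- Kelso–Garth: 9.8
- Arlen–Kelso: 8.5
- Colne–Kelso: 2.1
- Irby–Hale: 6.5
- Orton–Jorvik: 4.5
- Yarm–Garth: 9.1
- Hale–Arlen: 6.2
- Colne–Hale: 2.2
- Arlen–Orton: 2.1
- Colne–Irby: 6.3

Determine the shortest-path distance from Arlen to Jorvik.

Shortest distances from Arlen:
Arlen: 0
Garth: 1.1  (via Arlen)
Orton: 2.1  (via Arlen)
Colne: 3.3  (via Arlen)
Kelso: 5.4  (via Colne)
Hale: 5.5  (via Colne)
Jorvik: 6.6  (via Orton)
Shortest route: Arlen → Orton → Jorvik = 6.6 km.

6.6 km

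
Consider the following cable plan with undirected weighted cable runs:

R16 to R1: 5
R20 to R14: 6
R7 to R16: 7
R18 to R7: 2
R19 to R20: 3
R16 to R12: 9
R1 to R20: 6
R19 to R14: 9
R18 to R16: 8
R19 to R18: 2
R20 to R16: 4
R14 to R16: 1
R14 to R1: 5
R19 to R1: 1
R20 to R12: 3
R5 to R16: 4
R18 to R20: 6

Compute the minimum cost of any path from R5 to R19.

10

Enumerating some paths:
R5 - R16 - R14 - R1 - R19: 4+1+5+1 = 11
R5 - R16 - R1 - R19: 4+5+1 = 10
R5 - R16 - R20 - R19: 4+4+3 = 11
The minimum is 10 via R5 - R16 - R1 - R19.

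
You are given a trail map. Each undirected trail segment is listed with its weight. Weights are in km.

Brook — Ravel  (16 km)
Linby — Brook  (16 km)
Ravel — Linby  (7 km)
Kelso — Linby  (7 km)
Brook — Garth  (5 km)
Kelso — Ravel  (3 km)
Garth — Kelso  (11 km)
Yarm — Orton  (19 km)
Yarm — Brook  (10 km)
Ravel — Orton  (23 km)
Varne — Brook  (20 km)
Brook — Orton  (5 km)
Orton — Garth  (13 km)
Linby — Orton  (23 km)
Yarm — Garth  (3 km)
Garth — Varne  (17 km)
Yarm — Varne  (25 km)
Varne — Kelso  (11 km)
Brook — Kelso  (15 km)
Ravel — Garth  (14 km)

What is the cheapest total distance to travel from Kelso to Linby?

7 km

Candidate routes:
Kelso - Linby: 7 = 7
Kelso - Ravel - Linby: 3+7 = 10
The minimum is 7 km via Kelso - Linby.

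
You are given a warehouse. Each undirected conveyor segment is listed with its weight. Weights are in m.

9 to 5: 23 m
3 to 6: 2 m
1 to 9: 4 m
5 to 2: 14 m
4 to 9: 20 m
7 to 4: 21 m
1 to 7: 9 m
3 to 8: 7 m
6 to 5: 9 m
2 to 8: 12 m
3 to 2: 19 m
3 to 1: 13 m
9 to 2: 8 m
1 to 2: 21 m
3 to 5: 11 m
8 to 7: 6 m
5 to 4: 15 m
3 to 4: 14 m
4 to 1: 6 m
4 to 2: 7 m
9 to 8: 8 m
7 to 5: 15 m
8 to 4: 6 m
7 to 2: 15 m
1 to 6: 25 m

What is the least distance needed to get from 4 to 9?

10 m

Shortest distances from 4:
4: 0
1: 6  (via 4)
8: 6  (via 4)
2: 7  (via 4)
9: 10  (via 1)
Shortest route: 4–1–9 = 10 m.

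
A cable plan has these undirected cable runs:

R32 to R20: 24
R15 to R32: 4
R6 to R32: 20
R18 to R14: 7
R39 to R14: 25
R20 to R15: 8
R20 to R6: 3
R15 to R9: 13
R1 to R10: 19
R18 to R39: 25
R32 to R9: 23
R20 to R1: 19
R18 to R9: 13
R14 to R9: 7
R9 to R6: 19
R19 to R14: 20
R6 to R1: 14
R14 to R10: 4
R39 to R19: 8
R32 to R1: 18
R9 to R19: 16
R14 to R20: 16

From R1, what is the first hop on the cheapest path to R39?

Candidate routes:
R1 - R10 - R14 - R9 - R19 - R39: 19+4+7+16+8 = 54
R1 - R10 - R14 - R19 - R39: 19+4+20+8 = 51
R1 - R10 - R14 - R18 - R39: 19+4+7+25 = 55
R1 - R10 - R14 - R39: 19+4+25 = 48
The minimum is 48 via R1 - R10 - R14 - R39.
So from R1 the first move is to R10.

R10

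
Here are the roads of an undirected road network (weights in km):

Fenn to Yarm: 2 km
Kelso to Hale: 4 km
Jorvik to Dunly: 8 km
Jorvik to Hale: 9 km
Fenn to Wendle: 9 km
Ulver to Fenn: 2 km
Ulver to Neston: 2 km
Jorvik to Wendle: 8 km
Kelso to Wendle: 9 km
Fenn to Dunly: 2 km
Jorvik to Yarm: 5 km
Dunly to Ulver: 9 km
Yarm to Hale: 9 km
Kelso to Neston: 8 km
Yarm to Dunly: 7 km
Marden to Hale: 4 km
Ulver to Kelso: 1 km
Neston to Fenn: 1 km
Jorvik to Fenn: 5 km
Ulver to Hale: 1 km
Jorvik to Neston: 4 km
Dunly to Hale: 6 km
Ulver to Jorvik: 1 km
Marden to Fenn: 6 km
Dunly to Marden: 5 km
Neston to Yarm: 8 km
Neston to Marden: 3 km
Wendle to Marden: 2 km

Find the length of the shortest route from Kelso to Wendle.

Compare a few routes:
Kelso - Ulver - Hale - Marden - Wendle: 1+1+4+2 = 8
Kelso - Wendle: 9 = 9
Cheapest is Kelso - Ulver - Hale - Marden - Wendle at 8 km.

8 km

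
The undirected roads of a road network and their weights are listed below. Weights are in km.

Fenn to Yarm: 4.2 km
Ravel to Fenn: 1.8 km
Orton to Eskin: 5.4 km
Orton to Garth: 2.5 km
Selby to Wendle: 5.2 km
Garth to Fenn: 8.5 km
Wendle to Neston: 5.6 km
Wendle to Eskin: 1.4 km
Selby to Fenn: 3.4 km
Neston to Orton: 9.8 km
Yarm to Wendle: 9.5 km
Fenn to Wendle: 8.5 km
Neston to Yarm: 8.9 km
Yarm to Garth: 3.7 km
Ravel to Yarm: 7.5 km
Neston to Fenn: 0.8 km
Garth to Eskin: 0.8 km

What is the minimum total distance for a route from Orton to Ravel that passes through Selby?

15.1 km

Best Orton to Selby: Orton → Garth → Eskin → Wendle → Selby costing 9.9
Best Selby to Ravel: Selby → Fenn → Ravel costing 5.2
Total via Selby: 9.9 + 5.2 = 15.1 km.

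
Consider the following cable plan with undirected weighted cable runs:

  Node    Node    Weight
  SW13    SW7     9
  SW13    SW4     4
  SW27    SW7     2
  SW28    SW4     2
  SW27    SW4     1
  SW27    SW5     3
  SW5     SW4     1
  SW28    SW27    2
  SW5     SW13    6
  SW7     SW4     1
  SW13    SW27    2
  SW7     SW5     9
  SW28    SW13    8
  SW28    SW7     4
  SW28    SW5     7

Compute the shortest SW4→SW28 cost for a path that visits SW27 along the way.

Best SW4 to SW27: SW4–SW27 costing 1
Best SW27 to SW28: SW27–SW28 costing 2
Total via SW27: 1 + 2 = 3.

3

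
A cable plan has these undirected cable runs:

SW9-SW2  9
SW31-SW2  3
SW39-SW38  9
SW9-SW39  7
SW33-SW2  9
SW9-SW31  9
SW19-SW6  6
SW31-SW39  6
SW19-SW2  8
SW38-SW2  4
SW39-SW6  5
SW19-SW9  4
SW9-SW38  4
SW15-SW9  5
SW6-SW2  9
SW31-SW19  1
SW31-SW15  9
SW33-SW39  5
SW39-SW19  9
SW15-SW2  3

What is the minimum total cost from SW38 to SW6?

13

Shortest distances from SW38:
SW38: 0
SW9: 4  (via SW38)
SW2: 4  (via SW38)
SW31: 7  (via SW2)
SW15: 7  (via SW2)
SW19: 8  (via SW9)
SW39: 9  (via SW38)
SW6: 13  (via SW2)
Shortest route: SW38–SW2–SW6 = 13.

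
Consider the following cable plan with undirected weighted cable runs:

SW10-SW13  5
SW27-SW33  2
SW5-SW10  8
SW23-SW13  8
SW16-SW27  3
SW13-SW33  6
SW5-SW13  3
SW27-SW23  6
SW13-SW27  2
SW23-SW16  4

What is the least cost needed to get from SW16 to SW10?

Candidate routes:
SW16 - SW27 - SW33 - SW13 - SW10: 3+2+6+5 = 16
SW16 - SW23 - SW27 - SW13 - SW10: 4+6+2+5 = 17
SW16 - SW27 - SW13 - SW5 - SW10: 3+2+3+8 = 16
SW16 - SW27 - SW13 - SW10: 3+2+5 = 10
Cheapest is SW16 - SW27 - SW13 - SW10 at 10.

10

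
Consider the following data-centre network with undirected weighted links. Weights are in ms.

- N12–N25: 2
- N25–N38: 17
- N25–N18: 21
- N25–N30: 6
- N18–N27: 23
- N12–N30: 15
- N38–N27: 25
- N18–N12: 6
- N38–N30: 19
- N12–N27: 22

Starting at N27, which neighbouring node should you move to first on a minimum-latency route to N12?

Enumerating some paths:
N27 - N18 - N12: 23+6 = 29
N27 - N12: 22 = 22
Cheapest is N27 - N12 at 22 ms.
So from N27 the first move is to N12.

N12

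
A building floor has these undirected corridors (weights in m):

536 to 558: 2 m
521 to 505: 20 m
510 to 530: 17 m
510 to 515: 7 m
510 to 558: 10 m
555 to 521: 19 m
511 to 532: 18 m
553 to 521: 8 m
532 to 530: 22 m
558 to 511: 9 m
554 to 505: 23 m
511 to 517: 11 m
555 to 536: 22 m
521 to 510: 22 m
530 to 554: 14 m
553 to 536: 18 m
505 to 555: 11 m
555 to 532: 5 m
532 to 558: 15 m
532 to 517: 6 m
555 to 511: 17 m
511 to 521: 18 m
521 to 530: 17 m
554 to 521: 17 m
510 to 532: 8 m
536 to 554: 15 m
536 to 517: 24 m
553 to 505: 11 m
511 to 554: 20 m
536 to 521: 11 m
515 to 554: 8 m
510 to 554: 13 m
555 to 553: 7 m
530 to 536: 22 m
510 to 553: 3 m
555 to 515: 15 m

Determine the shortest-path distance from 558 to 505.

24 m

Shortest distances from 558:
558: 0
536: 2  (via 558)
511: 9  (via 558)
510: 10  (via 558)
553: 13  (via 510)
521: 13  (via 536)
532: 15  (via 558)
554: 17  (via 536)
515: 17  (via 510)
517: 20  (via 511)
555: 20  (via 553)
505: 24  (via 553)
Shortest route: 558 → 510 → 553 → 505 = 24 m.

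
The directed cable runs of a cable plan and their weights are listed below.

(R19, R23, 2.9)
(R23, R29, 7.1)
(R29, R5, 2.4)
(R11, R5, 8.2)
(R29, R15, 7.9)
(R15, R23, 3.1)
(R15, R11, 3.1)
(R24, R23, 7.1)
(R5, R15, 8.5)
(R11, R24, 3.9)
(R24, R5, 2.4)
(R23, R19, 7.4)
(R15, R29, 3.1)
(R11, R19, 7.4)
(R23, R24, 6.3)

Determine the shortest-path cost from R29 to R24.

Enumerating some paths:
R29 - R15 - R23 - R24: 7.9+3.1+6.3 = 17.3
R29 - R5 - R15 - R23 - R24: 2.4+8.5+3.1+6.3 = 20.3
R29 - R15 - R11 - R24: 7.9+3.1+3.9 = 14.9
R29 - R5 - R15 - R11 - R24: 2.4+8.5+3.1+3.9 = 17.9
The minimum is 14.9 via R29 - R15 - R11 - R24.

14.9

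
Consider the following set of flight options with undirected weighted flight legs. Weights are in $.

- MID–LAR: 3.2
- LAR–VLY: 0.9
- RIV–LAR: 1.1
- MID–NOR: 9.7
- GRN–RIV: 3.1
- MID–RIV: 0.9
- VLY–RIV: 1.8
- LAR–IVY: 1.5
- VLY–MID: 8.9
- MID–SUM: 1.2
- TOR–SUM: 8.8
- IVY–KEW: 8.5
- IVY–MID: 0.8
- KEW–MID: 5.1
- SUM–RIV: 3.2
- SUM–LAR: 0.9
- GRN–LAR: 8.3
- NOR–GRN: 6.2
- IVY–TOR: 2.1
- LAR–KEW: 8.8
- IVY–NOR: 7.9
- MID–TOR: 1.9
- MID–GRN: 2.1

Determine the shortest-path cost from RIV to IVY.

Candidate routes:
RIV - LAR - IVY: 1.1+1.5 = 2.6
RIV - MID - IVY: 0.9+0.8 = 1.7
The minimum is $1.7 via RIV - MID - IVY.

$1.7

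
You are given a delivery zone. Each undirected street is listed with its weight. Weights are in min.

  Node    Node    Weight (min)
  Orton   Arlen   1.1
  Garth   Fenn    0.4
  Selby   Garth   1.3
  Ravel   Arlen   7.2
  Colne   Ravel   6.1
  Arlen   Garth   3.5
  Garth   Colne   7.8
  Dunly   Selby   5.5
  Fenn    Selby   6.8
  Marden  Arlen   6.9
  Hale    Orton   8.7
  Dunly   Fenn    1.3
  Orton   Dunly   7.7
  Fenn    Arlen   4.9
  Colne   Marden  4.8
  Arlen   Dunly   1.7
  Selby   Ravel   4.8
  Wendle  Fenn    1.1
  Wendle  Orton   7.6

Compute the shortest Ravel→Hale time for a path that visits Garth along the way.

Best Ravel to Garth: Ravel–Selby–Garth costing 6.1
Shortest Garth→Hale: Garth–Fenn–Dunly–Arlen–Orton–Hale = 13.2
Total via Garth: 6.1 + 13.2 = 19.3 min.

19.3 min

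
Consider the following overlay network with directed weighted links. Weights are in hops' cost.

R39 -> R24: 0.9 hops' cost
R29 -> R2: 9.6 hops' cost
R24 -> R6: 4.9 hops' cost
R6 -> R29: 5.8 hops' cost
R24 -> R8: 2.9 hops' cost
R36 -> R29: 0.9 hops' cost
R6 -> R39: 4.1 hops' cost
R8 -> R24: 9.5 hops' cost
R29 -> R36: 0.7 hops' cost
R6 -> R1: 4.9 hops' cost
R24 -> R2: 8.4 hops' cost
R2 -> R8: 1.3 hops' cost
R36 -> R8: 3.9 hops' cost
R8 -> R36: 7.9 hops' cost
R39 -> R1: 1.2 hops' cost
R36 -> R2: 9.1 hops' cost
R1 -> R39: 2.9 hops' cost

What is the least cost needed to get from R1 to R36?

14.6 hops' cost

Enumerating some paths:
R1 → R39 → R24 → R6 → R29 → R36: 2.9+0.9+4.9+5.8+0.7 = 15.2
R1 → R39 → R24 → R2 → R8 → R36: 2.9+0.9+8.4+1.3+7.9 = 21.4
R1 → R39 → R24 → R8 → R36: 2.9+0.9+2.9+7.9 = 14.6
Cheapest is R1 → R39 → R24 → R8 → R36 at 14.6 hops' cost.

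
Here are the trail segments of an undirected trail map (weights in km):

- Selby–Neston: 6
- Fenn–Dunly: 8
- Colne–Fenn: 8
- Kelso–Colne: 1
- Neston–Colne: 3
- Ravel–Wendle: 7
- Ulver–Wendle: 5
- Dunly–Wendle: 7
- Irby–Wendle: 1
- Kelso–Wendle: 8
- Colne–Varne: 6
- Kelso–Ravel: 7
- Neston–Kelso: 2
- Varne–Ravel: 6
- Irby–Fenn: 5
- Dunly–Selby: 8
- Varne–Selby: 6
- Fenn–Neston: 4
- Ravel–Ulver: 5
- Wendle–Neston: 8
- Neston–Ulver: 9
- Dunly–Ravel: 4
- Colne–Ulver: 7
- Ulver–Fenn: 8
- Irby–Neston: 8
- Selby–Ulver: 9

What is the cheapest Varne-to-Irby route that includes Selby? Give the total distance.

Shortest Varne→Selby: Varne → Selby = 6
Shortest Selby→Irby: Selby → Neston → Irby = 14
Total via Selby: 6 + 14 = 20 km.

20 km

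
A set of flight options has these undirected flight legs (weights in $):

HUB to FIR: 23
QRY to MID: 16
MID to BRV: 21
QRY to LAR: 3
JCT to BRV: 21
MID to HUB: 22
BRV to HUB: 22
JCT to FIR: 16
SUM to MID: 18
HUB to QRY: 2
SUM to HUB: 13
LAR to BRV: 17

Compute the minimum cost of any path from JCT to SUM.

Compare a few routes:
JCT - BRV - HUB - SUM: 21+22+13 = 56
JCT - FIR - HUB - SUM: 16+23+13 = 52
The minimum is $52 via JCT - FIR - HUB - SUM.

$52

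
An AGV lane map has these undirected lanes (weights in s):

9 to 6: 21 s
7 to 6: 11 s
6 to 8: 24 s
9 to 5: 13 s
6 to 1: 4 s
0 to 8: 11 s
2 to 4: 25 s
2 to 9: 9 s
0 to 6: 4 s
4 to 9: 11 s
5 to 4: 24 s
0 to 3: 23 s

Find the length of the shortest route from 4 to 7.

Candidate routes:
4–5–9–6–7: 24+13+21+11 = 69
4–9–6–7: 11+21+11 = 43
4–2–9–6–7: 25+9+21+11 = 66
Cheapest is 4–9–6–7 at 43 s.

43 s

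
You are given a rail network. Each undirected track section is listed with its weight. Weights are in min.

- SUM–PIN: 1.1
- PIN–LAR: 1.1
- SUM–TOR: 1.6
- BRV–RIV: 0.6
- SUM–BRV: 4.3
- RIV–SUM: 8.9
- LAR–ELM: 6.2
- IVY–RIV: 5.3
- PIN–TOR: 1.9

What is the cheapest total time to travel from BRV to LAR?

6.5 min

Running Dijkstra from BRV:
BRV: 0
RIV: 0.6  (via BRV)
SUM: 4.3  (via BRV)
PIN: 5.4  (via SUM)
IVY: 5.9  (via RIV)
TOR: 5.9  (via SUM)
LAR: 6.5  (via PIN)
Shortest route: BRV → SUM → PIN → LAR = 6.5 min.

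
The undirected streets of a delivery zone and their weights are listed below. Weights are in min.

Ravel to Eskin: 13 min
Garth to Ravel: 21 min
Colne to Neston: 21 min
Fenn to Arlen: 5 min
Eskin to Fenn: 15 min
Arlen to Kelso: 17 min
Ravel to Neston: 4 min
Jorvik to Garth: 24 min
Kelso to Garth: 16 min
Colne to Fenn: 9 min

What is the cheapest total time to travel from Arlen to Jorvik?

57 min

Running Dijkstra from Arlen:
Arlen: 0
Fenn: 5  (via Arlen)
Colne: 14  (via Fenn)
Kelso: 17  (via Arlen)
Eskin: 20  (via Fenn)
Ravel: 33  (via Eskin)
Garth: 33  (via Kelso)
Neston: 35  (via Colne)
Jorvik: 57  (via Garth)
Shortest route: Arlen–Kelso–Garth–Jorvik = 57 min.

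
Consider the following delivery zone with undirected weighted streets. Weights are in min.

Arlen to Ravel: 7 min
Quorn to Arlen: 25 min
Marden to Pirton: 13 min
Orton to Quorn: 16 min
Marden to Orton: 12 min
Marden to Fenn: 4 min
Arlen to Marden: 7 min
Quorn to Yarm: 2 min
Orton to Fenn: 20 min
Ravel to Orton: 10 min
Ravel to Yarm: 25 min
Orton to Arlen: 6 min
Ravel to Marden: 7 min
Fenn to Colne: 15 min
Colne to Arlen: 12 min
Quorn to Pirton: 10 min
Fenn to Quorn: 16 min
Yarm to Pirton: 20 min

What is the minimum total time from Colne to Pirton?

32 min

Candidate routes:
Colne → Arlen → Marden → Pirton: 12+7+13 = 32
Colne → Arlen → Ravel → Marden → Pirton: 12+7+7+13 = 39
Cheapest is Colne → Arlen → Marden → Pirton at 32 min.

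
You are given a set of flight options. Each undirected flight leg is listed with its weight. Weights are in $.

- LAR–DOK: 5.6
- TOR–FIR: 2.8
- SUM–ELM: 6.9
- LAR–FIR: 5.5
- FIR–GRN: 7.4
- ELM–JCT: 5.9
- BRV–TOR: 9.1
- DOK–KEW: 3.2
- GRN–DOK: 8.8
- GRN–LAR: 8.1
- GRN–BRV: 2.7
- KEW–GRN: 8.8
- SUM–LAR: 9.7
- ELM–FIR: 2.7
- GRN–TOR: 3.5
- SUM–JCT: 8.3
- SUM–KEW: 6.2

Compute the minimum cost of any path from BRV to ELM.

Shortest distances from BRV:
BRV: 0
GRN: 2.7  (via BRV)
TOR: 6.2  (via GRN)
FIR: 9  (via TOR)
LAR: 10.8  (via GRN)
KEW: 11.5  (via GRN)
DOK: 11.5  (via GRN)
ELM: 11.7  (via FIR)
Shortest route: BRV → GRN → TOR → FIR → ELM = $11.7.

$11.7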